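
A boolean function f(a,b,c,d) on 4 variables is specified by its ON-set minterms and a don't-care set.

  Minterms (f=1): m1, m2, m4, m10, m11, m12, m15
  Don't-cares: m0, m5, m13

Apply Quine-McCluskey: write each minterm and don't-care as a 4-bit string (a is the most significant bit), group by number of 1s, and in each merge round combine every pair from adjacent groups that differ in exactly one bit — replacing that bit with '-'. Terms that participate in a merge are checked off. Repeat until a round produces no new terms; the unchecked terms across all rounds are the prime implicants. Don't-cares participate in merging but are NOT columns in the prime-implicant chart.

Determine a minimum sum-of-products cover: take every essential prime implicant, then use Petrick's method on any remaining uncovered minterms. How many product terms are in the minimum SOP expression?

size-2^0 implicants → 0000(✓)  0001(✓)  0010(✓)  0100(✓)  0101(✓)  1010(✓)  1011(✓)  1100(✓)  1101(✓)  1111(✓)
size-2^1 implicants → -010  -100(✓)  -101(✓)  0-00(✓)  0-01(✓)  00-0  000-(✓)  010-(✓)  1-11  101-  11-1  110-(✓)
size-2^2 implicants → -10-  0-0-
Unchecked terms (primes): -010, -10-, 0-0-, 00-0, 1-11, 101-, 11-1
Minterm coverage:
  m1 ⊆ 0-0- [E]
  m2 ⊆ -010,00-0
  m4 ⊆ -10-,0-0-
  m10 ⊆ -010,101-
  m11 ⊆ 1-11,101-
  m12 ⊆ -10- [E]
  m15 ⊆ 1-11,11-1
E = {-10-, 0-0-}
Petrick residual → -010, 1-11
Cover = b'cd' + bc' + a'c' + acd  |cover|=4

4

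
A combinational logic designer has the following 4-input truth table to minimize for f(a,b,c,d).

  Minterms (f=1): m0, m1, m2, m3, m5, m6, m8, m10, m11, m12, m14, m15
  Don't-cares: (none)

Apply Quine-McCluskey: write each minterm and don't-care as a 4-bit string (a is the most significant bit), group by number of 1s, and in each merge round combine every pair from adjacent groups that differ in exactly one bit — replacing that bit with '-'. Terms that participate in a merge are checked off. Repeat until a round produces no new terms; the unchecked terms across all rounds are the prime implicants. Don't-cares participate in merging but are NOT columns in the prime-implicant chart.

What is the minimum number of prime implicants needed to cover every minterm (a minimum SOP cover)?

size-2^0 implicants → 0000(✓)  0001(✓)  0010(✓)  0011(✓)  0101(✓)  0110(✓)  1000(✓)  1010(✓)  1011(✓)  1100(✓)  1110(✓)  1111(✓)
size-2^1 implicants → -000(✓)  -010(✓)  -011(✓)  -110(✓)  0-01  0-10(✓)  00-0(✓)  00-1(✓)  000-(✓)  001-(✓)  1-00(✓)  1-10(✓)  1-11(✓)  10-0(✓)  101-(✓)  11-0(✓)  111-(✓)
size-2^2 implicants → --10  -0-0  -01-  00--  1--0  1-1-
Unchecked terms (primes): --10, -0-0, -01-, 0-01, 00--, 1--0, 1-1-
Minterm coverage:
  m0 ⊆ -0-0,00--
  m1 ⊆ 0-01,00--
  m2 ⊆ --10,-0-0,-01-,00--
  m3 ⊆ -01-,00--
  m5 ⊆ 0-01 [E]
  m6 ⊆ --10 [E]
  m8 ⊆ -0-0,1--0
  m10 ⊆ --10,-0-0,-01-,1--0,1-1-
  m11 ⊆ -01-,1-1-
  m12 ⊆ 1--0 [E]
  m14 ⊆ --10,1--0,1-1-
  m15 ⊆ 1-1- [E]
E = {--10, 0-01, 1--0, 1-1-}
Petrick residual → 00--
Cover = cd' + a'c'd + a'b' + ad' + ac  |cover|=5

5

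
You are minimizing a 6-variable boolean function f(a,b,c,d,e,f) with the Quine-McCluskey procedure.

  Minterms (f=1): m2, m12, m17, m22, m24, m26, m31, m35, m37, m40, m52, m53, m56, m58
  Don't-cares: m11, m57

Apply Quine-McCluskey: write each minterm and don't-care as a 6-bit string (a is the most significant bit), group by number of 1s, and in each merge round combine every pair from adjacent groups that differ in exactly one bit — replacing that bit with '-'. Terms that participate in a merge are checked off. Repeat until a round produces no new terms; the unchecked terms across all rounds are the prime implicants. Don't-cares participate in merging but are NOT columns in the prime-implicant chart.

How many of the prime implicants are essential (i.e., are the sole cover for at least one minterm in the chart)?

10

Round 0: 000010 001011 001100 010001 010110 011000✓ 011010✓ 011111 100011 100101✓ 101000✓ 110100✓ 110101✓ 111000✓ 111001✓ 111010✓
Round 1: -11000✓ -11010✓ 0110-0✓ 1-0101 1-1000 11010- 1110-0✓ 11100-
Round 2: -110-0
PIs = {-110-0, 000010, 001011, 001100, 010001, 010110, 011111, 1-0101, 1-1000, 100011, 11010-, 11100-}
Coverage chart:
  m2: 000010 ←essential
  m12: 001100 ←essential
  m17: 010001 ←essential
  m22: 010110 ←essential
  m24: -110-0 ←essential
  m26: -110-0 ←essential
  m31: 011111 ←essential
  m35: 100011 ←essential
  m37: 1-0101 ←essential
  m40: 1-1000 ←essential
  m52: 11010- ←essential
  m53: 1-0101,11010-
  m56: -110-0,1-1000,11100-
  m58: -110-0 ←essential
Essential: -110-0, 000010, 001100, 010001, 010110, 011111, 1-0101, 1-1000, 100011, 11010-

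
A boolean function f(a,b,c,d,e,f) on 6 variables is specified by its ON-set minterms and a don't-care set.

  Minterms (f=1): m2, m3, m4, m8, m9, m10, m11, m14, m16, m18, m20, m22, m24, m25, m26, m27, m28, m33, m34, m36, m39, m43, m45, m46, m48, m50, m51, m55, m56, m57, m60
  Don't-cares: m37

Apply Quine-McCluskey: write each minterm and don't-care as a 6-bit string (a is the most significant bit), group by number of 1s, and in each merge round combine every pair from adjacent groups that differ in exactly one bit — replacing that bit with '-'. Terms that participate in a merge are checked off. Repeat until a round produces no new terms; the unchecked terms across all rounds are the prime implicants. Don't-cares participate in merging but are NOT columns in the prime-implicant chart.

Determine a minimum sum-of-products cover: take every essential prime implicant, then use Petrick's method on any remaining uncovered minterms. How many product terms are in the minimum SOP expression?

14

[col 0] 000010*, 000011*, 000100*, 001000*, 001001*, 001010*, 001011*, 001110*, 010000*, 010010*, 010100*, 010110*, 011000*, 011001*, 011010*, 011011*, 011100*, 100001*, 100010*, 100100*, 100101*, 100111*, 101011*, 101101*, 101110*, 110000*, 110010*, 110011*, 110111*, 111000*, 111001*, 111100*
[col 1] -00010*, -00100, -01011, -01110, -10000*, -10010*, -11000*, -11001*, -11100*, 0-0010*, 0-0100, 0-1000*, 0-1001*, 0-1010*, 0-1011*, 00-010*, 00-011*, 00001-*, 001-10, 0010-0*, 0010-1*, 00100-*, 00101-*, 01-000*, 01-010*, 01-100*, 010-00*, 010-10*, 0100-0*, 0101-0*, 011-00*, 0110-0*, 0110-1*, 01100-*, 01101-*, 1-0010*, 1-0111, 10-101, 100-01, 1001-1, 10010-, 11-000*, 110-11, 1100-0*, 11001-, 111-00*, 11100-*
[col 2] --0010, -1-000, -100-0, -11-00, -1100-, 0--010, 0-10-0*, 0-10-1*, 0-100-*, 0-101-*, 00-01-, 0010--*, 01--00, 01-0-0, 010--0, 0110--*
[col 3] 0-10--
Prime implicants: --0010, -00100, -01011, -01110, -1-000, -100-0, -11-00, -1100-, 0--010, 0-0100, 0-10--, 00-01-, 001-10, 01--00, 01-0-0, 010--0, 1-0111, 10-101, 100-01, 1001-1, 10010-, 110-11, 11001-
PI chart (minterm → PIs covering it):
  2 | --0010,0--010,00-01-
  3 | 00-01-  (sole → essential)
  4 | -00100,0-0100
  8 | 0-10--  (sole → essential)
  9 | 0-10--  (sole → essential)
  10 | 0--010,0-10--,00-01-,001-10
  11 | -01011,0-10--,00-01-
  14 | -01110,001-10
  16 | -1-000,-100-0,01--00,01-0-0,010--0
  18 | --0010,-100-0,0--010,01-0-0,010--0
  20 | 0-0100,01--00,010--0
  22 | 010--0  (sole → essential)
  24 | -1-000,-11-00,-1100-,0-10--,01--00,01-0-0
  25 | -1100-,0-10--
  26 | 0--010,0-10--,01-0-0
  27 | 0-10--  (sole → essential)
  28 | -11-00,01--00
  33 | 100-01  (sole → essential)
  34 | --0010  (sole → essential)
  36 | -00100,10010-
  39 | 1-0111,1001-1
  43 | -01011  (sole → essential)
  45 | 10-101  (sole → essential)
  46 | -01110  (sole → essential)
  48 | -1-000,-100-0
  50 | --0010,-100-0,11001-
  51 | 110-11,11001-
  55 | 1-0111,110-11
  56 | -1-000,-11-00,-1100-
  57 | -1100-  (sole → essential)
  60 | -11-00  (sole → essential)
Essential prime implicants: --0010, -01011, -01110, -11-00, -1100-, 0-10--, 00-01-, 010--0, 10-101, 100-01
Petrick residual → -00100, -1-000, 1-0111, 110-11
Minimum SOP uses 14 PIs: c'd'ef' + b'c'de'f' + b'cd'ef + b'cdef' + bd'e'f' + bce'f' + bcd'e' + a'cd' + a'b'd'e + a'bc'f' + ac'def + ab'de'f + ab'c'e'f + abc'ef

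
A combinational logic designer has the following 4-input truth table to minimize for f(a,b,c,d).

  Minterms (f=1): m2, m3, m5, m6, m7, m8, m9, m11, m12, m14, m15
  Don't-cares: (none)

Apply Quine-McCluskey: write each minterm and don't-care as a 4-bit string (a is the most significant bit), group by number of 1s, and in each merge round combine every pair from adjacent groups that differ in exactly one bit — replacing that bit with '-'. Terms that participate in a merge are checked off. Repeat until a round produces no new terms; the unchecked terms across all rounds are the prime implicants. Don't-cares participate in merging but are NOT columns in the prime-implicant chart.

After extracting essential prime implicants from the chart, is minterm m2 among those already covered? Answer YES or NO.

Round 0: 0010✓ 0011✓ 0101✓ 0110✓ 0111✓ 1000✓ 1001✓ 1011✓ 1100✓ 1110✓ 1111✓
Round 1: -011✓ -110✓ -111✓ 0-10✓ 0-11✓ 001-✓ 01-1 011-✓ 1-00 1-11✓ 10-1 100- 11-0 111-✓
Round 2: --11 -11- 0-1-
PIs = {--11, -11-, 0-1-, 01-1, 1-00, 10-1, 100-, 11-0}
Coverage chart:
  m2: 0-1- ←essential
  m3: --11,0-1-
  m5: 01-1 ←essential
  m6: -11-,0-1-
  m7: --11,-11-,0-1-,01-1
  m8: 1-00,100-
  m9: 10-1,100-
  m11: --11,10-1
  m12: 1-00,11-0
  m14: -11-,11-0
  m15: --11,-11-
Essential: 0-1-, 01-1

YES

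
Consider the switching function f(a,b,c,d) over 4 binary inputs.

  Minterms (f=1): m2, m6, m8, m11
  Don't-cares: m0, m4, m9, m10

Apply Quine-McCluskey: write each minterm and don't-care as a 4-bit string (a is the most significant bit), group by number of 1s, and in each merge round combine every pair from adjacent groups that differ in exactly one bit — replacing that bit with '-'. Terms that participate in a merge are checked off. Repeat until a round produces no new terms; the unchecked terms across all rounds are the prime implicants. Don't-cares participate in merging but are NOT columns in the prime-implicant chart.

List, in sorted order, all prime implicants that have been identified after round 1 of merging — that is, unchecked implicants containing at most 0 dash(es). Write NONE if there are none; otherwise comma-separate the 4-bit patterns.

NONE

size-2^0 implicants → 0000(✓)  0010(✓)  0100(✓)  0110(✓)  1000(✓)  1001(✓)  1010(✓)  1011(✓)
size-2^1 implicants → -000(✓)  -010(✓)  0-00(✓)  0-10(✓)  00-0(✓)  01-0(✓)  10-0(✓)  10-1(✓)  100-(✓)  101-(✓)
size-2^2 implicants → -0-0  0--0  10--
Unchecked terms (primes): -0-0, 0--0, 10--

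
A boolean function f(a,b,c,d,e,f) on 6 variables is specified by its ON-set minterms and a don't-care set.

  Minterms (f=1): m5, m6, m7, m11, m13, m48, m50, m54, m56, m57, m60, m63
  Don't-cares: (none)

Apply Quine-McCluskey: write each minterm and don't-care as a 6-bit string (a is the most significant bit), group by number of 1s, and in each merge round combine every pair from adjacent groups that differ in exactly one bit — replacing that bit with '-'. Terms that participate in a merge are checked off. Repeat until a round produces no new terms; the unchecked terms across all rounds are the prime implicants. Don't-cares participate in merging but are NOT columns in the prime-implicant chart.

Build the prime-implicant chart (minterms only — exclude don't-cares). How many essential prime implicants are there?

Round 0: 000101✓ 000110✓ 000111✓ 001011 001101✓ 110000✓ 110010✓ 110110✓ 111000✓ 111001✓ 111100✓ 111111
Round 1: 00-101 0001-1 00011- 11-000 110-10 1100-0 111-00 11100-
PIs = {00-101, 0001-1, 00011-, 001011, 11-000, 110-10, 1100-0, 111-00, 11100-, 111111}
Coverage chart:
  m5: 00-101,0001-1
  m6: 00011- ←essential
  m7: 0001-1,00011-
  m11: 001011 ←essential
  m13: 00-101 ←essential
  m48: 11-000,1100-0
  m50: 110-10,1100-0
  m54: 110-10 ←essential
  m56: 11-000,111-00,11100-
  m57: 11100- ←essential
  m60: 111-00 ←essential
  m63: 111111 ←essential
Essential: 00-101, 00011-, 001011, 110-10, 111-00, 11100-, 111111

7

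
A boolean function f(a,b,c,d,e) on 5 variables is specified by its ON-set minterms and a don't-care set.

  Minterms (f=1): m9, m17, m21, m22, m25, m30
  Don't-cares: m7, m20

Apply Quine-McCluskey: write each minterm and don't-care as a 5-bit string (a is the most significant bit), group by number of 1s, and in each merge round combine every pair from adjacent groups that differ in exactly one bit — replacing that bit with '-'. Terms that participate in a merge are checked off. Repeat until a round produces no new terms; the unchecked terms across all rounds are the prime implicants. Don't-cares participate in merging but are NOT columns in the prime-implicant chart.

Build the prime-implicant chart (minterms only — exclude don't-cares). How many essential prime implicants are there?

Round 0: 00111 01001✓ 10001✓ 10100✓ 10101✓ 10110✓ 11001✓ 11110✓
Round 1: -1001 1-001 1-110 10-01 101-0 1010-
PIs = {-1001, 00111, 1-001, 1-110, 10-01, 101-0, 1010-}
Coverage chart:
  m9: -1001 ←essential
  m17: 1-001,10-01
  m21: 10-01,1010-
  m22: 1-110,101-0
  m25: -1001,1-001
  m30: 1-110 ←essential
Essential: -1001, 1-110

2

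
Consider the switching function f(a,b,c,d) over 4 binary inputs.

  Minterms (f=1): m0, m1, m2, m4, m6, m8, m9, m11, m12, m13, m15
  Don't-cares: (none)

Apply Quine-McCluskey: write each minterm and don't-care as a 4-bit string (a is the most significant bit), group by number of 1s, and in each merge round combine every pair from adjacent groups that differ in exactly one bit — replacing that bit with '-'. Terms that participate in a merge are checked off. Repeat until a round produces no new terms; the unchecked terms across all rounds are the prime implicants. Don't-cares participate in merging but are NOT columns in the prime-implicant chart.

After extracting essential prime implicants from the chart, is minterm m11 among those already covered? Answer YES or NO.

YES

[col 0] 0000*, 0001*, 0010*, 0100*, 0110*, 1000*, 1001*, 1011*, 1100*, 1101*, 1111*
[col 1] -000*, -001*, -100*, 0-00*, 0-10*, 00-0*, 000-*, 01-0*, 1-00*, 1-01*, 1-11*, 10-1*, 100-*, 11-1*, 110-*
[col 2] --00, -00-, 0--0, 1--1, 1-0-
Prime implicants: --00, -00-, 0--0, 1--1, 1-0-
PI chart (minterm → PIs covering it):
  0 | --00,-00-,0--0
  1 | -00-  (sole → essential)
  2 | 0--0  (sole → essential)
  4 | --00,0--0
  6 | 0--0  (sole → essential)
  8 | --00,-00-,1-0-
  9 | -00-,1--1,1-0-
  11 | 1--1  (sole → essential)
  12 | --00,1-0-
  13 | 1--1,1-0-
  15 | 1--1  (sole → essential)
Essential prime implicants: -00-, 0--0, 1--1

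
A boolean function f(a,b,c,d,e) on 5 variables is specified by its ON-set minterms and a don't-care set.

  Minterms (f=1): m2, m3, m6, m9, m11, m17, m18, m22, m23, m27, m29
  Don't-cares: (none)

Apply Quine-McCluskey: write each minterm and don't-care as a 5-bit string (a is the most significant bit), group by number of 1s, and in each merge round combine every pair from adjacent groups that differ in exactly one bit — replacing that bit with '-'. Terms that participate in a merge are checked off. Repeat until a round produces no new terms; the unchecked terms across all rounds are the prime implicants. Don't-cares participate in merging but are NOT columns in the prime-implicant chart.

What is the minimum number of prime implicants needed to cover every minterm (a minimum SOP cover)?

7

[col 0] 00010*, 00011*, 00110*, 01001*, 01011*, 10001, 10010*, 10110*, 10111*, 11011*, 11101
[col 1] -0010*, -0110*, -1011, 0-011, 00-10*, 0001-, 010-1, 10-10*, 1011-
[col 2] -0-10
Prime implicants: -0-10, -1011, 0-011, 0001-, 010-1, 10001, 1011-, 11101
PI chart (minterm → PIs covering it):
  2 | -0-10,0001-
  3 | 0-011,0001-
  6 | -0-10  (sole → essential)
  9 | 010-1  (sole → essential)
  11 | -1011,0-011,010-1
  17 | 10001  (sole → essential)
  18 | -0-10  (sole → essential)
  22 | -0-10,1011-
  23 | 1011-  (sole → essential)
  27 | -1011  (sole → essential)
  29 | 11101  (sole → essential)
Essential prime implicants: -0-10, -1011, 010-1, 10001, 1011-, 11101
Petrick residual → 0-011
Minimum SOP uses 7 PIs: b'de' + bc'de + a'c'de + a'bc'e + ab'c'd'e + ab'cd + abcd'e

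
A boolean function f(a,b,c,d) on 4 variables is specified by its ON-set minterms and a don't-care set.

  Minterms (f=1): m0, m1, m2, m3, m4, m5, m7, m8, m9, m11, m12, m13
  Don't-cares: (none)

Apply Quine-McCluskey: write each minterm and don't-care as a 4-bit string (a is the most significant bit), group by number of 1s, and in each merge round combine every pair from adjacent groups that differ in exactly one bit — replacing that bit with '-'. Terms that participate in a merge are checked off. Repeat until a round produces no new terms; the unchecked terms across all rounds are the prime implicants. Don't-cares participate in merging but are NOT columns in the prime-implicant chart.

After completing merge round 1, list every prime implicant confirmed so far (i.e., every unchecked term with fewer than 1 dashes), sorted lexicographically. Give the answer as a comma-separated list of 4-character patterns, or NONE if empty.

Round 0: 0000✓ 0001✓ 0010✓ 0011✓ 0100✓ 0101✓ 0111✓ 1000✓ 1001✓ 1011✓ 1100✓ 1101✓
Round 1: -000✓ -001✓ -011✓ -100✓ -101✓ 0-00✓ 0-01✓ 0-11✓ 00-0✓ 00-1✓ 000-✓ 001-✓ 01-1✓ 010-✓ 1-00✓ 1-01✓ 10-1✓ 100-✓ 110-✓
Round 2: --00✓ --01✓ -0-1 -00-✓ -10-✓ 0--1 0-0-✓ 00-- 1-0-✓
Round 3: --0-
PIs = {--0-, -0-1, 0--1, 00--}

NONE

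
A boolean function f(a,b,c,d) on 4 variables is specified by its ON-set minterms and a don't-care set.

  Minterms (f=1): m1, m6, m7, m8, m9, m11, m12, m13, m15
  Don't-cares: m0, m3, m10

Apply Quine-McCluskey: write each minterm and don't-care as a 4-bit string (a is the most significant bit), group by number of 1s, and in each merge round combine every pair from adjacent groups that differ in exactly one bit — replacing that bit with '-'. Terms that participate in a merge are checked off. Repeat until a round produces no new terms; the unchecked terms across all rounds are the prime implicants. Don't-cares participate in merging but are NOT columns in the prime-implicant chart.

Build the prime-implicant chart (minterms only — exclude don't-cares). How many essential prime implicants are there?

2

Round 0: 0000✓ 0001✓ 0011✓ 0110✓ 0111✓ 1000✓ 1001✓ 1010✓ 1011✓ 1100✓ 1101✓ 1111✓
Round 1: -000✓ -001✓ -011✓ -111✓ 0-11✓ 00-1✓ 000-✓ 011- 1-00✓ 1-01✓ 1-11✓ 10-0✓ 10-1✓ 100-✓ 101-✓ 11-1✓ 110-✓
Round 2: --11 -0-1 -00- 1--1 1-0- 10--
PIs = {--11, -0-1, -00-, 011-, 1--1, 1-0-, 10--}
Coverage chart:
  m1: -0-1,-00-
  m6: 011- ←essential
  m7: --11,011-
  m8: -00-,1-0-,10--
  m9: -0-1,-00-,1--1,1-0-,10--
  m11: --11,-0-1,1--1,10--
  m12: 1-0- ←essential
  m13: 1--1,1-0-
  m15: --11,1--1
Essential: 011-, 1-0-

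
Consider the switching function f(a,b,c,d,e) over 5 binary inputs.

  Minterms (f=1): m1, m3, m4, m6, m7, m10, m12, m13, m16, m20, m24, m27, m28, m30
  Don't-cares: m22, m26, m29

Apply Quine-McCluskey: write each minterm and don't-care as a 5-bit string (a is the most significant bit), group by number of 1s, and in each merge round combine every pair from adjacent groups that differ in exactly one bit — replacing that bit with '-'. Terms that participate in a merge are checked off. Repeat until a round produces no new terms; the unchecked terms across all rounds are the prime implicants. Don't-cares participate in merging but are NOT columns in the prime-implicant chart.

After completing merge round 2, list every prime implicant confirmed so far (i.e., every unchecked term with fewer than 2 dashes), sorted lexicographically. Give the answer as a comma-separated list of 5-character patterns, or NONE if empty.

-1010, 00-11, 000-1, 0011-, 1101-

Round 0: 00001✓ 00011✓ 00100✓ 00110✓ 00111✓ 01010✓ 01100✓ 01101✓ 10000✓ 10100✓ 10110✓ 11000✓ 11010✓ 11011✓ 11100✓ 11101✓ 11110✓
Round 1: -0100✓ -0110✓ -1010 -1100✓ -1101✓ 0-100✓ 00-11 000-1 001-0✓ 0011- 0110-✓ 1-000✓ 1-100✓ 1-110✓ 10-00✓ 101-0✓ 11-00✓ 11-10✓ 110-0✓ 1101- 111-0✓ 1110-✓
Round 2: --100 -01-0 -110- 1--00 1-1-0 11--0
PIs = {--100, -01-0, -1010, -110-, 00-11, 000-1, 0011-, 1--00, 1-1-0, 11--0, 1101-}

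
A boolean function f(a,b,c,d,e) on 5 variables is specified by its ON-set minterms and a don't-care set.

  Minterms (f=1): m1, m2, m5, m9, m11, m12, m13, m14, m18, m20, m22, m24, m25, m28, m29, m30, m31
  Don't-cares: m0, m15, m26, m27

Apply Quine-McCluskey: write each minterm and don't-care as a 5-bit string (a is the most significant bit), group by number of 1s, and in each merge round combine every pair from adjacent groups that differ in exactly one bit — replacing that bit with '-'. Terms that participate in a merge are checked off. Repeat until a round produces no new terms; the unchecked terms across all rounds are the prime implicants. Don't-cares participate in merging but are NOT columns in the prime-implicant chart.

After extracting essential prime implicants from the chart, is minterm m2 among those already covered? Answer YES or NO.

[col 0] 00000*, 00001*, 00010*, 00101*, 01001*, 01011*, 01100*, 01101*, 01110*, 01111*, 10010*, 10100*, 10110*, 11000*, 11001*, 11010*, 11011*, 11100*, 11101*, 11110*, 11111*
[col 1] -0010, -1001*, -1011*, -1100*, -1101*, -1110*, -1111*, 0-001*, 0-101*, 00-01*, 000-0, 0000-, 01-01*, 01-11*, 010-1*, 011-0*, 011-1*, 0110-*, 0111-*, 1-010*, 1-100*, 1-110*, 10-10*, 101-0*, 11-00*, 11-01*, 11-10*, 11-11*, 110-0*, 110-1*, 1100-*, 1101-*, 111-0*, 111-1*, 1110-*, 1111-*
[col 2] -1-01*, -1-11*, -10-1*, -11-0*, -11-1*, -110-*, -111-*, 0--01, 01--1*, 011--*, 1--10, 1-1-0, 11--0*, 11--1*, 11-0-*, 11-1-*, 110--*, 111--*
[col 3] -1--1, -11--, 11---
Prime implicants: -0010, -1--1, -11--, 0--01, 000-0, 0000-, 1--10, 1-1-0, 11---
PI chart (minterm → PIs covering it):
  1 | 0--01,0000-
  2 | -0010,000-0
  5 | 0--01  (sole → essential)
  9 | -1--1,0--01
  11 | -1--1  (sole → essential)
  12 | -11--  (sole → essential)
  13 | -1--1,-11--,0--01
  14 | -11--  (sole → essential)
  18 | -0010,1--10
  20 | 1-1-0  (sole → essential)
  22 | 1--10,1-1-0
  24 | 11---  (sole → essential)
  25 | -1--1,11---
  28 | -11--,1-1-0,11---
  29 | -1--1,-11--,11---
  30 | -11--,1--10,1-1-0,11---
  31 | -1--1,-11--,11---
Essential prime implicants: -1--1, -11--, 0--01, 1-1-0, 11---

NO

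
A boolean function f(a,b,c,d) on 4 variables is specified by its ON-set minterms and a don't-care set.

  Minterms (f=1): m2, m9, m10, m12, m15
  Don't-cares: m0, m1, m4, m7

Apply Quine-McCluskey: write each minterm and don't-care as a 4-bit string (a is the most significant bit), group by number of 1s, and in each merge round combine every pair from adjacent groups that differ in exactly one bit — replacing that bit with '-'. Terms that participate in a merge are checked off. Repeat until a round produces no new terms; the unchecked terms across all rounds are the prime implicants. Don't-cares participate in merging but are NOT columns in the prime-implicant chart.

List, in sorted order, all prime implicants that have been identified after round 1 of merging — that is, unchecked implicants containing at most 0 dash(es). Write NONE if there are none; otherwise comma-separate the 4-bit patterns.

size-2^0 implicants → 0000(✓)  0001(✓)  0010(✓)  0100(✓)  0111(✓)  1001(✓)  1010(✓)  1100(✓)  1111(✓)
size-2^1 implicants → -001  -010  -100  -111  0-00  00-0  000-
Unchecked terms (primes): -001, -010, -100, -111, 0-00, 00-0, 000-

NONE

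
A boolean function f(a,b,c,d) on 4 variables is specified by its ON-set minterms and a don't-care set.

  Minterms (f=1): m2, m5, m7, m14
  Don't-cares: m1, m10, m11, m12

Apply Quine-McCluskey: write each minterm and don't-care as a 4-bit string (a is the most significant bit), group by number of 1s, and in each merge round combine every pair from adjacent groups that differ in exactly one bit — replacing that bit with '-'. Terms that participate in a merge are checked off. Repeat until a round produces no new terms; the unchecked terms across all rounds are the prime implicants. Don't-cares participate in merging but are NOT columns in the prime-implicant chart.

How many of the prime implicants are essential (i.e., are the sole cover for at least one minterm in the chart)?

size-2^0 implicants → 0001(✓)  0010(✓)  0101(✓)  0111(✓)  1010(✓)  1011(✓)  1100(✓)  1110(✓)
size-2^1 implicants → -010  0-01  01-1  1-10  101-  11-0
Unchecked terms (primes): -010, 0-01, 01-1, 1-10, 101-, 11-0
Minterm coverage:
  m2 ⊆ -010 [E]
  m5 ⊆ 0-01,01-1
  m7 ⊆ 01-1 [E]
  m14 ⊆ 1-10,11-0
E = {-010, 01-1}

2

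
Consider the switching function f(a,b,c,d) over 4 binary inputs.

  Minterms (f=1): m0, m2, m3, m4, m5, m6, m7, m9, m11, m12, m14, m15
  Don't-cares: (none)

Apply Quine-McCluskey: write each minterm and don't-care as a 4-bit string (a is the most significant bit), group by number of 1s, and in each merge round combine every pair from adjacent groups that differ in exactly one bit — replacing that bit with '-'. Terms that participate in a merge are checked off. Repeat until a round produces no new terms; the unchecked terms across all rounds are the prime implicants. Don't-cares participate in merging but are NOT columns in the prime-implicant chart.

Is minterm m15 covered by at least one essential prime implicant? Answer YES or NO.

size-2^0 implicants → 0000(✓)  0010(✓)  0011(✓)  0100(✓)  0101(✓)  0110(✓)  0111(✓)  1001(✓)  1011(✓)  1100(✓)  1110(✓)  1111(✓)
size-2^1 implicants → -011(✓)  -100(✓)  -110(✓)  -111(✓)  0-00(✓)  0-10(✓)  0-11(✓)  00-0(✓)  001-(✓)  01-0(✓)  01-1(✓)  010-(✓)  011-(✓)  1-11(✓)  10-1  11-0(✓)  111-(✓)
size-2^2 implicants → --11  -1-0  -11-  0--0  0-1-  01--
Unchecked terms (primes): --11, -1-0, -11-, 0--0, 0-1-, 01--, 10-1
Minterm coverage:
  m0 ⊆ 0--0 [E]
  m2 ⊆ 0--0,0-1-
  m3 ⊆ --11,0-1-
  m4 ⊆ -1-0,0--0,01--
  m5 ⊆ 01-- [E]
  m6 ⊆ -1-0,-11-,0--0,0-1-,01--
  m7 ⊆ --11,-11-,0-1-,01--
  m9 ⊆ 10-1 [E]
  m11 ⊆ --11,10-1
  m12 ⊆ -1-0 [E]
  m14 ⊆ -1-0,-11-
  m15 ⊆ --11,-11-
E = {-1-0, 0--0, 01--, 10-1}

NO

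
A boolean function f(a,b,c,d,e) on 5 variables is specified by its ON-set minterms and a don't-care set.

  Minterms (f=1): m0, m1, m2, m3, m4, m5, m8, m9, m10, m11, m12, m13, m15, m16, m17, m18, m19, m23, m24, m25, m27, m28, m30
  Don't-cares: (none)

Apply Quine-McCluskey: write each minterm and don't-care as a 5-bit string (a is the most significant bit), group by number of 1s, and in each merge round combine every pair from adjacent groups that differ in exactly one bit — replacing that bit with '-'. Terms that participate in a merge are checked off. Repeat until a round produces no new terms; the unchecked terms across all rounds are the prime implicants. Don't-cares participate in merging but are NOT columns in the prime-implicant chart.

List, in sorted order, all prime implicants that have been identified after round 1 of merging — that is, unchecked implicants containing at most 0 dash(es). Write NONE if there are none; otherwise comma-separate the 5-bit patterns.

[col 0] 00000*, 00001*, 00010*, 00011*, 00100*, 00101*, 01000*, 01001*, 01010*, 01011*, 01100*, 01101*, 01111*, 10000*, 10001*, 10010*, 10011*, 10111*, 11000*, 11001*, 11011*, 11100*, 11110*
[col 1] -0000*, -0001*, -0010*, -0011*, -1000*, -1001*, -1011*, -1100*, 0-000*, 0-001*, 0-010*, 0-011*, 0-100*, 0-101*, 00-00*, 00-01*, 000-0*, 000-1*, 0000-*, 0001-*, 0010-*, 01-00*, 01-01*, 01-11*, 010-0*, 010-1*, 0100-*, 0101-*, 011-1*, 0110-*, 1-000*, 1-001*, 1-011*, 10-11, 100-0*, 100-1*, 1000-*, 1001-*, 11-00*, 110-1*, 1100-*, 111-0
[col 2] --000*, --001*, --011*, -00-0*, -00-1*, -000-*, -001-*, -1-00, -10-1*, -100-*, 0--00*, 0--01*, 0-0-0*, 0-0-1*, 0-00-*, 0-01-*, 0-10-*, 00-0-*, 000--*, 01--1, 01-0-*, 010--*, 1-0-1*, 1-00-*, 100--*
[col 3] --0-1, --00-, -00--, 0--0-, 0-0--
Prime implicants: --0-1, --00-, -00--, -1-00, 0--0-, 0-0--, 01--1, 10-11, 111-0

NONE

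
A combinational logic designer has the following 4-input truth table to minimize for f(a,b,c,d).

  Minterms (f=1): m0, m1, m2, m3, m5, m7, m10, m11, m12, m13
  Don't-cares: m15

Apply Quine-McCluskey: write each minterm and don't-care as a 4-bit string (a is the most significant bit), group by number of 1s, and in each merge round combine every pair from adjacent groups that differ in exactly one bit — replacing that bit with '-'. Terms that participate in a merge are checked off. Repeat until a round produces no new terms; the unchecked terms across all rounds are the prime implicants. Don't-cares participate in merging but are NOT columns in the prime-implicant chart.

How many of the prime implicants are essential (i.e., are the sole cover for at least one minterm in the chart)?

size-2^0 implicants → 0000(✓)  0001(✓)  0010(✓)  0011(✓)  0101(✓)  0111(✓)  1010(✓)  1011(✓)  1100(✓)  1101(✓)  1111(✓)
size-2^1 implicants → -010(✓)  -011(✓)  -101(✓)  -111(✓)  0-01(✓)  0-11(✓)  00-0(✓)  00-1(✓)  000-(✓)  001-(✓)  01-1(✓)  1-11(✓)  101-(✓)  11-1(✓)  110-
size-2^2 implicants → --11  -01-  -1-1  0--1  00--
Unchecked terms (primes): --11, -01-, -1-1, 0--1, 00--, 110-
Minterm coverage:
  m0 ⊆ 00-- [E]
  m1 ⊆ 0--1,00--
  m2 ⊆ -01-,00--
  m3 ⊆ --11,-01-,0--1,00--
  m5 ⊆ -1-1,0--1
  m7 ⊆ --11,-1-1,0--1
  m10 ⊆ -01- [E]
  m11 ⊆ --11,-01-
  m12 ⊆ 110- [E]
  m13 ⊆ -1-1,110-
E = {-01-, 00--, 110-}

3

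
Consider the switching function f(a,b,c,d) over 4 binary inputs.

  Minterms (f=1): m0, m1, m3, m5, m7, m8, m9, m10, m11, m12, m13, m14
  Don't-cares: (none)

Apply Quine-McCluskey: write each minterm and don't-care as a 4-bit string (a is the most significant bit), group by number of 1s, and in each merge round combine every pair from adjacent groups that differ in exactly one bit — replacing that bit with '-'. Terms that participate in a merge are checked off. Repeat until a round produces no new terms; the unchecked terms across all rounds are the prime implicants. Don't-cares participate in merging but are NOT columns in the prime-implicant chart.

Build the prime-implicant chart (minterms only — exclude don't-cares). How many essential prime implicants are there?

3

[col 0] 0000*, 0001*, 0011*, 0101*, 0111*, 1000*, 1001*, 1010*, 1011*, 1100*, 1101*, 1110*
[col 1] -000*, -001*, -011*, -101*, 0-01*, 0-11*, 00-1*, 000-*, 01-1*, 1-00*, 1-01*, 1-10*, 10-0*, 10-1*, 100-*, 101-*, 11-0*, 110-*
[col 2] --01, -0-1, -00-, 0--1, 1--0, 1-0-, 10--
Prime implicants: --01, -0-1, -00-, 0--1, 1--0, 1-0-, 10--
PI chart (minterm → PIs covering it):
  0 | -00-  (sole → essential)
  1 | --01,-0-1,-00-,0--1
  3 | -0-1,0--1
  5 | --01,0--1
  7 | 0--1  (sole → essential)
  8 | -00-,1--0,1-0-,10--
  9 | --01,-0-1,-00-,1-0-,10--
  10 | 1--0,10--
  11 | -0-1,10--
  12 | 1--0,1-0-
  13 | --01,1-0-
  14 | 1--0  (sole → essential)
Essential prime implicants: -00-, 0--1, 1--0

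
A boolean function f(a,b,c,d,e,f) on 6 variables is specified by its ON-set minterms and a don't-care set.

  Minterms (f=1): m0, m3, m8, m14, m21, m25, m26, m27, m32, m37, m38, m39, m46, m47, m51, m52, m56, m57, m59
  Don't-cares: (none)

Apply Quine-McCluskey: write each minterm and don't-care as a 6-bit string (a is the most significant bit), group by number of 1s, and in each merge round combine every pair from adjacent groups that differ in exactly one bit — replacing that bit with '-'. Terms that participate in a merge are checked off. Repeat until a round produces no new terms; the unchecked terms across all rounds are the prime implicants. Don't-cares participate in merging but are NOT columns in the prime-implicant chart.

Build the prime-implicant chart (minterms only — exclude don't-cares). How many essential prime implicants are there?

12

size-2^0 implicants → 000000(✓)  000011  001000(✓)  001110(✓)  010101  011001(✓)  011010(✓)  011011(✓)  100000(✓)  100101(✓)  100110(✓)  100111(✓)  101110(✓)  101111(✓)  110011(✓)  110100  111000(✓)  111001(✓)  111011(✓)
size-2^1 implicants → -00000  -01110  -11001(✓)  -11011(✓)  00-000  0110-1(✓)  01101-  10-110(✓)  10-111(✓)  1001-1  10011-(✓)  10111-(✓)  11-011  1110-1(✓)  11100-
size-2^2 implicants → -110-1  10-11-
Unchecked terms (primes): -00000, -01110, -110-1, 00-000, 000011, 010101, 01101-, 10-11-, 1001-1, 11-011, 110100, 11100-
Minterm coverage:
  m0 ⊆ -00000,00-000
  m3 ⊆ 000011 [E]
  m8 ⊆ 00-000 [E]
  m14 ⊆ -01110 [E]
  m21 ⊆ 010101 [E]
  m25 ⊆ -110-1 [E]
  m26 ⊆ 01101- [E]
  m27 ⊆ -110-1,01101-
  m32 ⊆ -00000 [E]
  m37 ⊆ 1001-1 [E]
  m38 ⊆ 10-11- [E]
  m39 ⊆ 10-11-,1001-1
  m46 ⊆ -01110,10-11-
  m47 ⊆ 10-11- [E]
  m51 ⊆ 11-011 [E]
  m52 ⊆ 110100 [E]
  m56 ⊆ 11100- [E]
  m57 ⊆ -110-1,11100-
  m59 ⊆ -110-1,11-011
E = {-00000, -01110, -110-1, 00-000, 000011, 010101, 01101-, 10-11-, 1001-1, 11-011, 110100, 11100-}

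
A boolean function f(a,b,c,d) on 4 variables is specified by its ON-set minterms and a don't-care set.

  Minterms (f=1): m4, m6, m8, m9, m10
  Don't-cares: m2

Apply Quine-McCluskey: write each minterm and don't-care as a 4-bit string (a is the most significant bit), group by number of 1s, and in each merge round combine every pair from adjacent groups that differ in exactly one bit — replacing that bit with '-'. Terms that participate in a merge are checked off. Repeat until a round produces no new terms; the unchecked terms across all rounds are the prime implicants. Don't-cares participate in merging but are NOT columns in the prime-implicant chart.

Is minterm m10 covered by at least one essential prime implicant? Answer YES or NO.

NO

Round 0: 0010✓ 0100✓ 0110✓ 1000✓ 1001✓ 1010✓
Round 1: -010 0-10 01-0 10-0 100-
PIs = {-010, 0-10, 01-0, 10-0, 100-}
Coverage chart:
  m4: 01-0 ←essential
  m6: 0-10,01-0
  m8: 10-0,100-
  m9: 100- ←essential
  m10: -010,10-0
Essential: 01-0, 100-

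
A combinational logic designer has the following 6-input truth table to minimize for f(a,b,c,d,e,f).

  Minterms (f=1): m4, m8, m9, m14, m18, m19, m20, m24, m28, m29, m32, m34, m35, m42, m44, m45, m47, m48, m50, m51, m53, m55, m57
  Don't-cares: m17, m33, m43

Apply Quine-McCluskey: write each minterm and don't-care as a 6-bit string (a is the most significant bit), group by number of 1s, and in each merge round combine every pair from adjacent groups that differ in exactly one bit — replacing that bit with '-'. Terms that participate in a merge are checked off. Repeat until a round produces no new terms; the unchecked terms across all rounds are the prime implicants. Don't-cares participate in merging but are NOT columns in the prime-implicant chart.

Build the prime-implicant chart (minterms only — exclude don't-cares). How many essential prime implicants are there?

[col 0] 000100*, 001000*, 001001*, 001110, 010001*, 010010*, 010011*, 010100*, 011000*, 011100*, 011101*, 100000*, 100001*, 100010*, 100011*, 101010*, 101011*, 101100*, 101101*, 101111*, 110000*, 110010*, 110011*, 110101*, 110111*, 111001
[col 1] -10010*, -10011*, 0-0100, 0-1000, 00100-, 01-100, 0100-1, 01001-*, 011-00, 01110-, 1-0000*, 1-0010*, 1-0011*, 10-010*, 10-011*, 1000-0*, 1000-1*, 10000-*, 10001-*, 101-11, 10101-*, 1011-1, 10110-, 110-11, 1100-0*, 11001-*, 1101-1
[col 2] -1001-, 1-00-0, 1-001-, 10-01-, 1000--
Prime implicants: -1001-, 0-0100, 0-1000, 00100-, 001110, 01-100, 0100-1, 011-00, 01110-, 1-00-0, 1-001-, 10-01-, 1000--, 101-11, 1011-1, 10110-, 110-11, 1101-1, 111001
PI chart (minterm → PIs covering it):
  4 | 0-0100  (sole → essential)
  8 | 0-1000,00100-
  9 | 00100-  (sole → essential)
  14 | 001110  (sole → essential)
  18 | -1001-  (sole → essential)
  19 | -1001-,0100-1
  20 | 0-0100,01-100
  24 | 0-1000,011-00
  28 | 01-100,011-00,01110-
  29 | 01110-  (sole → essential)
  32 | 1-00-0,1000--
  34 | 1-00-0,1-001-,10-01-,1000--
  35 | 1-001-,10-01-,1000--
  42 | 10-01-  (sole → essential)
  44 | 10110-  (sole → essential)
  45 | 1011-1,10110-
  47 | 101-11,1011-1
  48 | 1-00-0  (sole → essential)
  50 | -1001-,1-00-0,1-001-
  51 | -1001-,1-001-,110-11
  53 | 1101-1  (sole → essential)
  55 | 110-11,1101-1
  57 | 111001  (sole → essential)
Essential prime implicants: -1001-, 0-0100, 00100-, 001110, 01110-, 1-00-0, 10-01-, 10110-, 1101-1, 111001

10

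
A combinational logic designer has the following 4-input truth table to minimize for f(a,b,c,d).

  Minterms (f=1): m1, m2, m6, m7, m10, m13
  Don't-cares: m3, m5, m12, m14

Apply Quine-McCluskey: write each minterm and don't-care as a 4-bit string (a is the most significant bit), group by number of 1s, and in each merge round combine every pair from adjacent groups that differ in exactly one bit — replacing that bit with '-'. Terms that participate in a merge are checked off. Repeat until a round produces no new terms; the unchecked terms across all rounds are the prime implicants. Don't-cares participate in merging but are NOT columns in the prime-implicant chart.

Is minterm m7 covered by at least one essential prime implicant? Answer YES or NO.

YES

size-2^0 implicants → 0001(✓)  0010(✓)  0011(✓)  0101(✓)  0110(✓)  0111(✓)  1010(✓)  1100(✓)  1101(✓)  1110(✓)
size-2^1 implicants → -010(✓)  -101  -110(✓)  0-01(✓)  0-10(✓)  0-11(✓)  00-1(✓)  001-(✓)  01-1(✓)  011-(✓)  1-10(✓)  11-0  110-
size-2^2 implicants → --10  0--1  0-1-
Unchecked terms (primes): --10, -101, 0--1, 0-1-, 11-0, 110-
Minterm coverage:
  m1 ⊆ 0--1 [E]
  m2 ⊆ --10,0-1-
  m6 ⊆ --10,0-1-
  m7 ⊆ 0--1,0-1-
  m10 ⊆ --10 [E]
  m13 ⊆ -101,110-
E = {--10, 0--1}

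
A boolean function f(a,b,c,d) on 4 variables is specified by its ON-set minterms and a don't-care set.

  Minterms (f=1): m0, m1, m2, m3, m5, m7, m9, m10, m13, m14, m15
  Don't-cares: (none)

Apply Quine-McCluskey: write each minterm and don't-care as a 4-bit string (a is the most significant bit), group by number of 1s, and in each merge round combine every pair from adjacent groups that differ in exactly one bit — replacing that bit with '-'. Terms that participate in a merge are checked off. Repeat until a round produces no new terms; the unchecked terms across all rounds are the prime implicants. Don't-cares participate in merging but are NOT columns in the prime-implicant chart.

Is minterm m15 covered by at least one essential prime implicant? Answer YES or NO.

NO

size-2^0 implicants → 0000(✓)  0001(✓)  0010(✓)  0011(✓)  0101(✓)  0111(✓)  1001(✓)  1010(✓)  1101(✓)  1110(✓)  1111(✓)
size-2^1 implicants → -001(✓)  -010  -101(✓)  -111(✓)  0-01(✓)  0-11(✓)  00-0(✓)  00-1(✓)  000-(✓)  001-(✓)  01-1(✓)  1-01(✓)  1-10  11-1(✓)  111-
size-2^2 implicants → --01  -1-1  0--1  00--
Unchecked terms (primes): --01, -010, -1-1, 0--1, 00--, 1-10, 111-
Minterm coverage:
  m0 ⊆ 00-- [E]
  m1 ⊆ --01,0--1,00--
  m2 ⊆ -010,00--
  m3 ⊆ 0--1,00--
  m5 ⊆ --01,-1-1,0--1
  m7 ⊆ -1-1,0--1
  m9 ⊆ --01 [E]
  m10 ⊆ -010,1-10
  m13 ⊆ --01,-1-1
  m14 ⊆ 1-10,111-
  m15 ⊆ -1-1,111-
E = {--01, 00--}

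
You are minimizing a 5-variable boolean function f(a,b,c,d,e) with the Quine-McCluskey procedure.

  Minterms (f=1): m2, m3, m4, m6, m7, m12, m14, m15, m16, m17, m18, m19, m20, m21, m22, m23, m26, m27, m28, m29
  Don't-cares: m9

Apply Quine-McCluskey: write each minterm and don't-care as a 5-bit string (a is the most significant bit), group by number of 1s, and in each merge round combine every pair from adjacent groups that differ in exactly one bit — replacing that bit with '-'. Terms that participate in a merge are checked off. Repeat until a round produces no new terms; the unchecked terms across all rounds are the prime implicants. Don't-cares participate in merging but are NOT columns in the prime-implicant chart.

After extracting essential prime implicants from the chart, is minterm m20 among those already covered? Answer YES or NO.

Round 0: 00010✓ 00011✓ 00100✓ 00110✓ 00111✓ 01001 01100✓ 01110✓ 01111✓ 10000✓ 10001✓ 10010✓ 10011✓ 10100✓ 10101✓ 10110✓ 10111✓ 11010✓ 11011✓ 11100✓ 11101✓
Round 1: -0010✓ -0011✓ -0100✓ -0110✓ -0111✓ -1100✓ 0-100✓ 0-110✓ 0-111✓ 00-10✓ 00-11✓ 0001-✓ 001-0✓ 0011-✓ 011-0✓ 0111-✓ 1-010✓ 1-011✓ 1-100✓ 1-101✓ 10-00✓ 10-01✓ 10-10✓ 10-11✓ 100-0✓ 100-1✓ 1000-✓ 1001-✓ 101-0✓ 101-1✓ 1010-✓ 1011-✓ 1101-✓ 1110-✓
Round 2: --100 -0-10✓ -0-11✓ -001-✓ -01-0 -011-✓ 0-1-0 0-11- 00-1-✓ 1-01- 1-10- 10--0✓ 10--1✓ 10-0-✓ 10-1-✓ 100--✓ 101--✓
Round 3: -0-1- 10---
PIs = {--100, -0-1-, -01-0, 0-1-0, 0-11-, 01001, 1-01-, 1-10-, 10---}
Coverage chart:
  m2: -0-1- ←essential
  m3: -0-1- ←essential
  m4: --100,-01-0,0-1-0
  m6: -0-1-,-01-0,0-1-0,0-11-
  m7: -0-1-,0-11-
  m12: --100,0-1-0
  m14: 0-1-0,0-11-
  m15: 0-11- ←essential
  m16: 10--- ←essential
  m17: 10--- ←essential
  m18: -0-1-,1-01-,10---
  m19: -0-1-,1-01-,10---
  m20: --100,-01-0,1-10-,10---
  m21: 1-10-,10---
  m22: -0-1-,-01-0,10---
  m23: -0-1-,10---
  m26: 1-01- ←essential
  m27: 1-01- ←essential
  m28: --100,1-10-
  m29: 1-10- ←essential
Essential: -0-1-, 0-11-, 1-01-, 1-10-, 10---

YES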